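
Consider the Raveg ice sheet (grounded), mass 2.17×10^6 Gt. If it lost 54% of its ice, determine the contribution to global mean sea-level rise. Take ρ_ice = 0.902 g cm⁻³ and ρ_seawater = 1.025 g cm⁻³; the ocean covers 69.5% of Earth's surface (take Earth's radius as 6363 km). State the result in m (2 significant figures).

≈ 3.2 m

Raveg: 0.54 × 2.17×10^6 Gt = 1.172×10^18 kg; dividing by ρ_w = 1.025 g cm⁻³ = 1025 kg m⁻³ gives 1.143×10^15 m³ of water.
Spread over 3.54×10^14 m² of ocean, Δh = 1.143×10^15 / 3.54×10^14 = 3.23 m.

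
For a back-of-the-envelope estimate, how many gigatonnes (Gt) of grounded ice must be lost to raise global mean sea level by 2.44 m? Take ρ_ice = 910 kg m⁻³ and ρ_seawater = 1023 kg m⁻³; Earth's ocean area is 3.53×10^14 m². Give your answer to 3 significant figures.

Required water volume = Δh × A = 2.44 m × 3.53×10^14 m² = 8.613×10^14 m³.
ρ_w = 1023 kg m⁻³, so the mass of water = 8.613×10^14 m³ × 1023 kg m⁻³ = 8.811×10^17 kg = 8.81×10^5 Gt (and the same mass of ice, by conservation).

≈ 8.81×10^5 Gt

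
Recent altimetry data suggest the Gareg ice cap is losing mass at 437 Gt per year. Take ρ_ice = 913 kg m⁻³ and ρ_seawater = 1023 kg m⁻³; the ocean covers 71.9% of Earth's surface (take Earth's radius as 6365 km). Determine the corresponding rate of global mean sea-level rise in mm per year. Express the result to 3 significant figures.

ρ_w = 1023 kg m⁻³. Annual water volume added = 437 Gt / ρ_w = 4.370×10^14 kg / 1023 kg m⁻³ = 4.272×10^11 m³.
Δh per year = 4.272×10^11 / 3.66×10^14 = 1.17×10^-3 m = 1.17 mm.

≈ 1.17 mm/yr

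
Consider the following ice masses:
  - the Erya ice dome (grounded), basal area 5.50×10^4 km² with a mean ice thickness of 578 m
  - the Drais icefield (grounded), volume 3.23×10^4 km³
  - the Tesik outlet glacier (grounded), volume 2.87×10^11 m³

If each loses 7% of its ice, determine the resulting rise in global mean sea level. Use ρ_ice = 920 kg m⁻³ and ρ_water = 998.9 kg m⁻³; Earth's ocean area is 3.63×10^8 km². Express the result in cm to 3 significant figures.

≈ 1.14 cm

Erya: ice volume = 5.50×10^4 km² × 578 m = 3.179×10^4 km³; 0.07 × 3.179×10^4 × (920/998.9) = 2050 km³ of water.
Drais: 0.07 × 3.23×10^4 km³ × (920/998.9) = 2082 km³ of water.
Tesik: 0.07 × 2.87×10^11 m³ × (920/998.9) = 1.850×10^10 m³ of water.
Total added water ≈ 4.150×10^12 m³ over 3.63×10^14 m² → Δh = 0.0114 m = 1.14 cm.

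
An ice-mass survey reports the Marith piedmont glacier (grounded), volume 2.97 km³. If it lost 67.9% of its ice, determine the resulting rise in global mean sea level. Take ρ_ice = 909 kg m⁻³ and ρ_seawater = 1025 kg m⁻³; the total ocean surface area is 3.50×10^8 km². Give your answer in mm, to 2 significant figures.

≈ 5.1×10^-3 mm

Marith: 0.679 × 2.97 km³ × (909/1025) = 1.788 km³ of water.
Spread over 3.50×10^14 m² of ocean, Δh = 1.788×10^9 / 3.50×10^14 = 5.11×10^-6 m = 5.1×10^-3 mm.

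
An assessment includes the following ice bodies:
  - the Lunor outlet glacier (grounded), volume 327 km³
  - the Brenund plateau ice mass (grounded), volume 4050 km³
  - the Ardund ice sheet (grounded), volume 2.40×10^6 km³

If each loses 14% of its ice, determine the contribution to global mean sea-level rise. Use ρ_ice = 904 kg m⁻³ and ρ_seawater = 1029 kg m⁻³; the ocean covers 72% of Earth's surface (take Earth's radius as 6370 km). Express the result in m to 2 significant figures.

Lunor: 0.14 × 327 km³ × (904/1029) = 40.22 km³ of water.
Brenund: 0.14 × 4050 km³ × (904/1029) = 498.1 km³ of water.
Ardund: 0.14 × 2.40×10^6 km³ × (904/1029) = 2.952×10^5 km³ of water.
Total added water ≈ 2.957×10^14 m³ over 3.67×10^14 m² → Δh = 0.805 m.

≈ 0.81 m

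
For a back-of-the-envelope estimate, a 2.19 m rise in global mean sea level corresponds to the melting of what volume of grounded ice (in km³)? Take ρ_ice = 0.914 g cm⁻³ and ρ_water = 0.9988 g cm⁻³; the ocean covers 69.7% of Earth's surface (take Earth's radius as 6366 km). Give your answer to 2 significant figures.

≈ 8.5×10^5 km³

Required water volume = Δh × A = 2.19 m × 3.55×10^14 m² = 7.774×10^14 m³ = 7.774×10^5 km³.
Ice volume = water volume × ρ_w/ρ_ice = 7.774×10^5 × 998.8/914 = 8.5×10^5 km³.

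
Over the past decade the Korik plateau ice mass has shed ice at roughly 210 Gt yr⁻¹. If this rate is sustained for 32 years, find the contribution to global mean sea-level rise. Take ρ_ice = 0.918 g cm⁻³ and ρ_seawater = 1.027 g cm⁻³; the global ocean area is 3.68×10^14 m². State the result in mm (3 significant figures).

≈ 17.8 mm

Total mass lost = 210 Gt/yr × 32 yr = 6720 Gt = 6.720×10^15 kg.
ρ_w = 1.027 g cm⁻³ = 1027 kg m⁻³, so water volume = 6.720×10^15 / 1027 = 6.543×10^12 m³.
Δh = 6.543×10^12 / 3.68×10^14 = 0.0178 m = 17.8 mm.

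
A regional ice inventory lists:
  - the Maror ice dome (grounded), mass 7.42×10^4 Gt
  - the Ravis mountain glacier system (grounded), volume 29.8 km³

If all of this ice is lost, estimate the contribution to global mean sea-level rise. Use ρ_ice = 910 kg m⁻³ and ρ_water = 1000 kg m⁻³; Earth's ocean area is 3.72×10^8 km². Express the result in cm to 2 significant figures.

≈ 20 cm

Maror: 7.42×10^4 Gt = 7.420×10^16 kg; dividing by ρ_w = 1000 kg m⁻³ gives 7.420×10^13 m³ of water.
Ravis: 29.8 km³ × (910/1000) = 27.12 km³ of water.
Total added water ≈ 7.423×10^13 m³ over 3.72×10^14 m² → Δh = 0.200 m = 20 cm.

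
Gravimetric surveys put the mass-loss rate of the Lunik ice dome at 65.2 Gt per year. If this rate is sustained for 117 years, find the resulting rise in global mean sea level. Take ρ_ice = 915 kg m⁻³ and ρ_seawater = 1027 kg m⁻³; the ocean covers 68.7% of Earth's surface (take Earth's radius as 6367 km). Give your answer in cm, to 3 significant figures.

Total mass lost = 65.2 Gt/yr × 117 yr = 7628 Gt = 7.628×10^15 kg.
ρ_w = 1027 kg m⁻³, so water volume = 7.628×10^15 / 1027 = 7.428×10^12 m³.
Δh = 7.428×10^12 / 3.50×10^14 = 0.0212 m = 2.12 cm.

≈ 2.12 cm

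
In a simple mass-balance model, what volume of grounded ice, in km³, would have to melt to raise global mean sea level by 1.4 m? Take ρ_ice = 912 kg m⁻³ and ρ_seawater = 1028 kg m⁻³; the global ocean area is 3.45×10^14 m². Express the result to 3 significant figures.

Required water volume = Δh × A = 1.4 m × 3.45×10^14 m² = 4.830×10^14 m³ = 4.830×10^5 km³.
Ice volume = water volume × ρ_w/ρ_ice = 4.830×10^5 × 1028/912 = 5.44×10^5 km³.

≈ 5.44×10^5 km³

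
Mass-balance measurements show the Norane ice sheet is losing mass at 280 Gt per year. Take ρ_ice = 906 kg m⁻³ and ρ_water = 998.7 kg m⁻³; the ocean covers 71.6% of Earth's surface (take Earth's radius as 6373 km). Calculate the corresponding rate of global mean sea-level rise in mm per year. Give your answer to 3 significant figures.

ρ_w = 998.7 kg m⁻³. Annual water volume added = 280 Gt / ρ_w = 2.800×10^14 kg / 998.7 kg m⁻³ = 2.804×10^11 m³.
Δh per year = 2.804×10^11 / 3.65×10^14 = 7.67×10^-4 m = 0.767 mm.

≈ 0.767 mm/yr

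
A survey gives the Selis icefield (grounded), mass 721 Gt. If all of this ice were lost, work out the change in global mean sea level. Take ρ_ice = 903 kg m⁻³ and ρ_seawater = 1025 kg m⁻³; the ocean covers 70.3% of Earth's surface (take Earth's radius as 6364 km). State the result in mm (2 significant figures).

≈ 2.0 mm

Selis: 721 Gt = 7.210×10^14 kg; dividing by ρ_w = 1025 kg m⁻³ gives 7.034×10^11 m³ of water.
Spread over 3.58×10^14 m² of ocean, Δh = 7.034×10^11 / 3.58×10^14 = 1.97×10^-3 m = 2.0 mm.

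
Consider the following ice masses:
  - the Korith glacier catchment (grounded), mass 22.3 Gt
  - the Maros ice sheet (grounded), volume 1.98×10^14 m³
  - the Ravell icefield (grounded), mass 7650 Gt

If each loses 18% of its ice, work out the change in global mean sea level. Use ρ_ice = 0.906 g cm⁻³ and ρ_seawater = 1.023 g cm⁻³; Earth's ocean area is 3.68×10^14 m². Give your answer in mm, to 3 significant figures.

≈ 89.4 mm

Korith: 0.18 × 22.3 Gt = 4.014×10^12 kg; dividing by ρ_w = 1.023 g cm⁻³ = 1023 kg m⁻³ gives 3.924×10^9 m³ of water.
Maros: 0.18 × 1.98×10^14 m³ × (906/1023) = 3.156×10^13 m³ of water.
Ravell: 0.18 × 7650 Gt = 1.377×10^15 kg; dividing by ρ_w = 1023 kg m⁻³ gives 1.346×10^12 m³ of water.
Total added water ≈ 3.291×10^13 m³ over 3.68×10^14 m² → Δh = 0.0894 m = 89.4 mm.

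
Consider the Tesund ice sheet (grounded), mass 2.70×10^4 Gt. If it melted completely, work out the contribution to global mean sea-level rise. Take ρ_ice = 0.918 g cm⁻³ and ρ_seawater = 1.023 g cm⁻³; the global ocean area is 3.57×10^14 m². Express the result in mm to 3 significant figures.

Tesund: 2.70×10^4 Gt = 2.700×10^16 kg; dividing by ρ_w = 1.023 g cm⁻³ = 1023 kg m⁻³ gives 2.639×10^13 m³ of water.
Spread over 3.57×10^14 m² of ocean, Δh = 2.639×10^13 / 3.57×10^14 = 0.0739 m = 73.9 mm.

≈ 73.9 mm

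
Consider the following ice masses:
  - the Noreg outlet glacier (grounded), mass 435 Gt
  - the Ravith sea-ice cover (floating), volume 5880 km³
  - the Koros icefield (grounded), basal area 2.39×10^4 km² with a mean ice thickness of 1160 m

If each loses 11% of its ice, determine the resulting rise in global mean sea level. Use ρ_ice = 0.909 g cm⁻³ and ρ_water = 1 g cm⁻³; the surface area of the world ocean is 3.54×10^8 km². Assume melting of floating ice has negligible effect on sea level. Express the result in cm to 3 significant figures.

≈ 0.797 cm

Noreg: 0.11 × 435 Gt = 4.785×10^13 kg; dividing by ρ_w = 1 g cm⁻³ = 1000 kg m⁻³ gives 4.785×10^10 m³ of water.
The Ravith sea-ice cover is floating and already displaces its own weight of water, so its melt adds essentially nothing to sea level.
Koros: ice volume = 2.39×10^4 km² × 1160 m = 2.772×10^4 km³; 0.11 × 2.772×10^4 × (909/1000) = 2772 km³ of water.
Total added water ≈ 2.820×10^12 m³ over 3.54×10^14 m² → Δh = 7.97×10^-3 m = 0.797 cm.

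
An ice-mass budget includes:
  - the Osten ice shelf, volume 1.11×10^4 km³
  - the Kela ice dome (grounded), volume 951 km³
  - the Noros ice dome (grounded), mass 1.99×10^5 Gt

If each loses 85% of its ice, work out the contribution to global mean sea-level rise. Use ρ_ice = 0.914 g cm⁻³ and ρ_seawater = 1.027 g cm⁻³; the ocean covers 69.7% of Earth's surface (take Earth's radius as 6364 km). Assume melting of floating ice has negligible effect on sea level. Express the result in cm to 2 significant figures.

The Osten ice shelf is floating and already displaces its own weight of water, so its melt adds essentially nothing to sea level.
Kela: 0.85 × 951 km³ × (914/1027) = 719.4 km³ of water.
Noros: 0.85 × 1.99×10^5 Gt = 1.692×10^17 kg; dividing by ρ_w = 1.027 g cm⁻³ = 1027 kg m⁻³ gives 1.647×10^14 m³ of water.
Total added water ≈ 1.654×10^14 m³ over 3.55×10^14 m² → Δh = 0.466 m = 47 cm.

≈ 47 cm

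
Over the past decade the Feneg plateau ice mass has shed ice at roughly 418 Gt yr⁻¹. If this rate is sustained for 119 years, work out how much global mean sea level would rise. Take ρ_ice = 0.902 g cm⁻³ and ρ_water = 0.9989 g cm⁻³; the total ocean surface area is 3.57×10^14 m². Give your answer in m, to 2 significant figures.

Total mass lost = 418 Gt/yr × 119 yr = 4.974×10^4 Gt = 4.974×10^16 kg.
ρ_w = 0.9989 g cm⁻³ = 998.9 kg m⁻³, so water volume = 4.974×10^16 / 998.9 = 4.980×10^13 m³.
Δh = 4.980×10^13 / 3.57×10^14 = 0.139 m.

≈ 0.14 m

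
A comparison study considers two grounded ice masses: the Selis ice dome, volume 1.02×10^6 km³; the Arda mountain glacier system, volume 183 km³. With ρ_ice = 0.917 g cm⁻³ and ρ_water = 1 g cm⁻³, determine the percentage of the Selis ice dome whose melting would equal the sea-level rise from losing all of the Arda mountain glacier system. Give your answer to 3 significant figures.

≈ 0.0179 %

Equal sea-level rise means equal mass of meltwater, i.e. equal mass of ice lost.
Ice mass of Arda: 1.678×10^14 kg; ice mass of Selis: 9.353×10^17 kg.
Fraction required = 1.678×10^14 / 9.353×10^17 = 1.79×10^-4 → 0.0179 %.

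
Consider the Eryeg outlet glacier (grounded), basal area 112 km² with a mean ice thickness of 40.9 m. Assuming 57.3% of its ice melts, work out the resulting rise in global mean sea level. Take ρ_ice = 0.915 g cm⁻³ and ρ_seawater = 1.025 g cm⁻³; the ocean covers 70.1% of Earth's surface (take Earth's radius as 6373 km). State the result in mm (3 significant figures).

Eryeg: ice volume = 112 km² × 40.9 m = 4.581 km³; 0.573 × 4.581 × (915/1025) = 2.343 km³ of water.
Spread over 3.58×10^14 m² of ocean, Δh = 2.343×10^9 / 3.58×10^14 = 6.55×10^-6 m = 6.55×10^-3 mm.

≈ 6.55×10^-3 mm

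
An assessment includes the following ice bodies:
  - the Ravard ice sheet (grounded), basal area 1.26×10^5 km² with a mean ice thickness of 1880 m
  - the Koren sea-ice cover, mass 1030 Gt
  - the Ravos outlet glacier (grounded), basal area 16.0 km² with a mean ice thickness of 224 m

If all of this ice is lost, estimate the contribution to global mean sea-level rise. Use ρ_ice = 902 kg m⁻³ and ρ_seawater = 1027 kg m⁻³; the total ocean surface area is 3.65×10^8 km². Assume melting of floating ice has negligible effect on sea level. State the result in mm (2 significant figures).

≈ 570 mm

Ravard: ice volume = 1.26×10^5 km² × 1880 m = 2.369×10^5 km³; 2.369×10^5 × (902/1027) = 2.080×10^5 km³ of water.
The Koren sea-ice cover is floating and already displaces its own weight of water, so its melt adds essentially nothing to sea level.
Ravos: ice volume = 16.0 km² × 224 m = 3.584 km³; 3.584 × (902/1027) = 3.148 km³ of water.
Total added water ≈ 2.081×10^14 m³ over 3.65×10^14 m² → Δh = 0.570 m = 570 mm.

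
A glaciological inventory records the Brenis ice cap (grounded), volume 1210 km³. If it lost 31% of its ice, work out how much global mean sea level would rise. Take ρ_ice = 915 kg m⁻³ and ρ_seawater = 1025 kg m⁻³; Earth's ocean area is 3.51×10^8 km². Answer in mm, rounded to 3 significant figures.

Brenis: 0.31 × 1210 km³ × (915/1025) = 334.8 km³ of water.
Spread over 3.51×10^14 m² of ocean, Δh = 3.348×10^11 / 3.51×10^14 = 9.54×10^-4 m = 0.954 mm.

≈ 0.954 mm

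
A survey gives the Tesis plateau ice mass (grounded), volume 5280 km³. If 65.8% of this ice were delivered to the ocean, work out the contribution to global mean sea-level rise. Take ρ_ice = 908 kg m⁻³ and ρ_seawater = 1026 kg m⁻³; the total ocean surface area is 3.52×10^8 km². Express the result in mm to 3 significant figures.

Tesis: 0.658 × 5280 km³ × (908/1026) = 3075 km³ of water.
Spread over 3.52×10^14 m² of ocean, Δh = 3.075×10^12 / 3.52×10^14 = 8.73×10^-3 m = 8.73 mm.

≈ 8.73 mm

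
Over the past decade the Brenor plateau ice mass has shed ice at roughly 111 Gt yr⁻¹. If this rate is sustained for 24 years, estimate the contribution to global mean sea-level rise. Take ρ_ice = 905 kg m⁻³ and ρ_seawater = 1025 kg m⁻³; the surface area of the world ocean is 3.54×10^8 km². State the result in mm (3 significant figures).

≈ 7.34 mm

Total mass lost = 111 Gt/yr × 24 yr = 2664 Gt = 2.664×10^15 kg.
ρ_w = 1025 kg m⁻³, so water volume = 2.664×10^15 / 1025 = 2.599×10^12 m³.
Δh = 2.599×10^12 / 3.54×10^14 = 7.34×10^-3 m = 7.34 mm.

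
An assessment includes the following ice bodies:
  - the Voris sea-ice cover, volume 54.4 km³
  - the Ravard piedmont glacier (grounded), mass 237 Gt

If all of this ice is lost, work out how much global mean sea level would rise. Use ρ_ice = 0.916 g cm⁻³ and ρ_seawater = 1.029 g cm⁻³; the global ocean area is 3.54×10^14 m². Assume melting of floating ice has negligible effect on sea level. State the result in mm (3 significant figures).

The Voris sea-ice cover is floating and already displaces its own weight of water, so its melt adds essentially nothing to sea level.
Ravard: 237 Gt = 2.370×10^14 kg; dividing by ρ_w = 1.029 g cm⁻³ = 1029 kg m⁻³ gives 2.303×10^11 m³ of water.
Total added water ≈ 2.303×10^11 m³ over 3.54×10^14 m² → Δh = 6.51×10^-4 m = 0.651 mm.

≈ 0.651 mm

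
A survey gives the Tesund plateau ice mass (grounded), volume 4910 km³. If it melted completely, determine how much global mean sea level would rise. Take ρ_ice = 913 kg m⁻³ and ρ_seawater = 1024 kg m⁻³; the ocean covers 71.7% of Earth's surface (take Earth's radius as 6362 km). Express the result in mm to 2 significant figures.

≈ 12 mm

Tesund: 4910 km³ × (913/1024) = 4378 km³ of water.
Spread over 3.65×10^14 m² of ocean, Δh = 4.378×10^12 / 3.65×10^14 = 0.0120 m = 12 mm.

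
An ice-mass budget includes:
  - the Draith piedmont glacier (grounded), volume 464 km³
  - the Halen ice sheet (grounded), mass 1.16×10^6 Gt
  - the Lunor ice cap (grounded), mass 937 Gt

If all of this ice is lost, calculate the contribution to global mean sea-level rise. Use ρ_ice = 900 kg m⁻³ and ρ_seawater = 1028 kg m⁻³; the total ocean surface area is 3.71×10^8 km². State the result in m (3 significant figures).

Draith: 464 km³ × (900/1028) = 406.2 km³ of water.
Halen: 1.16×10^6 Gt = 1.160×10^18 kg; dividing by ρ_w = 1028 kg m⁻³ gives 1.128×10^15 m³ of water.
Lunor: 937 Gt = 9.370×10^14 kg; dividing by ρ_w = 1028 kg m⁻³ gives 9.115×10^11 m³ of water.
Total added water ≈ 1.130×10^15 m³ over 3.71×10^14 m² → Δh = 3.05 m.

≈ 3.05 m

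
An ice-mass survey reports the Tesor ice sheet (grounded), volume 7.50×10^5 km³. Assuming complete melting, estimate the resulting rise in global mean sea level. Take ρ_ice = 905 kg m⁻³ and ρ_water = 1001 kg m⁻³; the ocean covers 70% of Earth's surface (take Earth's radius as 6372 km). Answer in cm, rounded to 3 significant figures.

≈ 190 cm

Tesor: 7.50×10^5 km³ × (905/1001) = 6.781×10^5 km³ of water.
Spread over 3.57×10^14 m² of ocean, Δh = 6.781×10^14 / 3.57×10^14 = 1.90 m = 190 cm.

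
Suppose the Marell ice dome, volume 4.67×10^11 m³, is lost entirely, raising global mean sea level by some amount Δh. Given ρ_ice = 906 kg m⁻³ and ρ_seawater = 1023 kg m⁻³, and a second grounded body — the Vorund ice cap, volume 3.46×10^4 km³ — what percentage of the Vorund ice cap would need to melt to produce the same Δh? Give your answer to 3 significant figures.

Equal sea-level rise means equal mass of meltwater, i.e. equal mass of ice lost.
Ice mass of Marell: 4.231×10^14 kg; ice mass of Vorund: 3.135×10^16 kg.
Fraction required = 4.231×10^14 / 3.135×10^16 = 0.0135 → 1.35 %.

≈ 1.35 %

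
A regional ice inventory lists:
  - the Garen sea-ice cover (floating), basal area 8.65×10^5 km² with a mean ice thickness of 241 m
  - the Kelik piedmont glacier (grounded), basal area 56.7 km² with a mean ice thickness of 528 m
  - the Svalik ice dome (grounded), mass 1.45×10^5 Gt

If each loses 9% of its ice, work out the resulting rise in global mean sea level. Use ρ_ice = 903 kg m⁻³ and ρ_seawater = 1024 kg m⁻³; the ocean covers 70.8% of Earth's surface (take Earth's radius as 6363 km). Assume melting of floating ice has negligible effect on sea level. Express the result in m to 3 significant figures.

≈ 0.0354 m

The Garen sea-ice cover is floating and already displaces its own weight of water, so its melt adds essentially nothing to sea level.
Kelik: ice volume = 56.7 km² × 528 m = 29.94 km³; 0.09 × 29.94 × (903/1024) = 2.376 km³ of water.
Svalik: 0.09 × 1.45×10^5 Gt = 1.305×10^16 kg; dividing by ρ_w = 1024 kg m⁻³ gives 1.274×10^13 m³ of water.
Total added water ≈ 1.275×10^13 m³ over 3.60×10^14 m² → Δh = 0.0354 m.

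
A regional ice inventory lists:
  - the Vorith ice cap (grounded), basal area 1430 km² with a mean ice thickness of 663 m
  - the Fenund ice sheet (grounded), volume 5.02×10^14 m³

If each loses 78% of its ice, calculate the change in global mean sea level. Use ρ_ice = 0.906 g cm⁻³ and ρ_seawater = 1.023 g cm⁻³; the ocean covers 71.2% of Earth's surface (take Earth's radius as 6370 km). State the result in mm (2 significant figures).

Vorith: ice volume = 1430 km² × 663 m = 948.1 km³; 0.78 × 948.1 × (906/1023) = 654.9 km³ of water.
Fenund: 0.78 × 5.02×10^14 m³ × (906/1023) = 3.468×10^14 m³ of water.
Total added water ≈ 3.474×10^14 m³ over 3.63×10^14 m² → Δh = 0.957 m = 960 mm.

≈ 960 mm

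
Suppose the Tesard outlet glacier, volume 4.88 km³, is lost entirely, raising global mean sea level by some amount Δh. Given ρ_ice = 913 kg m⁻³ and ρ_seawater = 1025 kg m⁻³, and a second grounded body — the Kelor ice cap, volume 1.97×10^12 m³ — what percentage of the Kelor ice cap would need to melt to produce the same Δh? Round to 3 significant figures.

Equal sea-level rise means equal mass of meltwater, i.e. equal mass of ice lost.
Ice mass of Tesard: 4.455×10^12 kg; ice mass of Kelor: 1.799×10^15 kg.
Fraction required = 4.455×10^12 / 1.799×10^15 = 2.48×10^-3 → 0.248 %.

≈ 0.248 %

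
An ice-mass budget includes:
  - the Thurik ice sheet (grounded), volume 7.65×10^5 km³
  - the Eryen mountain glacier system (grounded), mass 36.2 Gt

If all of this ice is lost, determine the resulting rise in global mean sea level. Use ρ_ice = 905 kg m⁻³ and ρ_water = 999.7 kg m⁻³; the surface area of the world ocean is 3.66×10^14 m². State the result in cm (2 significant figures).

≈ 190 cm

Thurik: 7.65×10^5 km³ × (905/999.7) = 6.925×10^5 km³ of water.
Eryen: 36.2 Gt = 3.620×10^13 kg; dividing by ρ_w = 999.7 kg m⁻³ gives 3.621×10^10 m³ of water.
Total added water ≈ 6.926×10^14 m³ over 3.66×10^14 m² → Δh = 1.89 m = 190 cm.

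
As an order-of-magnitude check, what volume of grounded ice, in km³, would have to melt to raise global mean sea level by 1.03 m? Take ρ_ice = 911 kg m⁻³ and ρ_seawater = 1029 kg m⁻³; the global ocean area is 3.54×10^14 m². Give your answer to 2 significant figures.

Required water volume = Δh × A = 1.03 m × 3.54×10^14 m² = 3.646×10^14 m³ = 3.646×10^5 km³.
Ice volume = water volume × ρ_w/ρ_ice = 3.646×10^5 × 1029/911 = 4.1×10^5 km³.

≈ 4.1×10^5 km³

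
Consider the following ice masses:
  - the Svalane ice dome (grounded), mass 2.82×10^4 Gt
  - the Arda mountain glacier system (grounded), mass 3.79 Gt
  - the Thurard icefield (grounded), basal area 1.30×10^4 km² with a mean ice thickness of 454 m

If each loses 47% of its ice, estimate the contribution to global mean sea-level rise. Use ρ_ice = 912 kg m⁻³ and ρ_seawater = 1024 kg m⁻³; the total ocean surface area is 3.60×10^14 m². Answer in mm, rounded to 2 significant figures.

Svalane: 0.47 × 2.82×10^4 Gt = 1.325×10^16 kg; dividing by ρ_w = 1024 kg m⁻³ gives 1.294×10^13 m³ of water.
Arda: 0.47 × 3.79 Gt = 1.781×10^12 kg; dividing by ρ_w = 1024 kg m⁻³ gives 1.740×10^9 m³ of water.
Thurard: ice volume = 1.30×10^4 km² × 454 m = 5902 km³; 0.47 × 5902 × (912/1024) = 2471 km³ of water.
Total added water ≈ 1.542×10^13 m³ over 3.60×10^14 m² → Δh = 0.0428 m = 43 mm.

≈ 43 mm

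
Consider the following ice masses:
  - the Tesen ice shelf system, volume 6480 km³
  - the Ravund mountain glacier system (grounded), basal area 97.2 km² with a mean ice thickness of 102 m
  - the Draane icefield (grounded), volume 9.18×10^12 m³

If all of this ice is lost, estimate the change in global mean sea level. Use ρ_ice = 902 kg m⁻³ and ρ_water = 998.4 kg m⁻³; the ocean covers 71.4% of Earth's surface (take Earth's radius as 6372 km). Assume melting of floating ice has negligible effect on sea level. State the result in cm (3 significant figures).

≈ 2.28 cm

The Tesen ice shelf system is floating and already displaces its own weight of water, so its melt adds essentially nothing to sea level.
Ravund: ice volume = 97.2 km² × 102 m = 9.914 km³; 9.914 × (902/998.4) = 8.957 km³ of water.
Draane: 9.18×10^12 m³ × (902/998.4) = 8.294×10^12 m³ of water.
Total added water ≈ 8.303×10^12 m³ over 3.64×10^14 m² → Δh = 0.0228 m = 2.28 cm.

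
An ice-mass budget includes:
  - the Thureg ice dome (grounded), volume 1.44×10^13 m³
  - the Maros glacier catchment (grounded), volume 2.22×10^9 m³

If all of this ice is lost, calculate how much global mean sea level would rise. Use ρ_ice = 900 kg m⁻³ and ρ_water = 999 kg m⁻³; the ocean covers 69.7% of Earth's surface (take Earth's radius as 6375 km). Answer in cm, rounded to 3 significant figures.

Thureg: 1.44×10^13 m³ × (900/999) = 1.297×10^13 m³ of water.
Maros: 2.22×10^9 m³ × (900/999) = 2.000×10^9 m³ of water.
Total added water ≈ 1.297×10^13 m³ over 3.56×10^14 m² → Δh = 0.0365 m = 3.65 cm.

≈ 3.65 cm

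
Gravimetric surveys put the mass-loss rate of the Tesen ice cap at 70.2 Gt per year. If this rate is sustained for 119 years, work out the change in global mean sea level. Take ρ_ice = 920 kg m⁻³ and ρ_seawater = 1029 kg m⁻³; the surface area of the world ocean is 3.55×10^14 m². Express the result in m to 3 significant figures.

≈ 0.0229 m

Total mass lost = 70.2 Gt/yr × 119 yr = 8354 Gt = 8.354×10^15 kg.
ρ_w = 1029 kg m⁻³, so water volume = 8.354×10^15 / 1029 = 8.118×10^12 m³.
Δh = 8.118×10^12 / 3.55×10^14 = 0.0229 m.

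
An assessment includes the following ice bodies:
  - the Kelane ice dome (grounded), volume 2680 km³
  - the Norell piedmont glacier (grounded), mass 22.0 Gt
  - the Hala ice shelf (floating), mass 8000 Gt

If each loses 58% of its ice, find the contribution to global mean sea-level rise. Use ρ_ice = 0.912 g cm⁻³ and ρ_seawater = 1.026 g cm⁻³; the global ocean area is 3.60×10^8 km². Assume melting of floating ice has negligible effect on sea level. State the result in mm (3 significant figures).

≈ 3.87 mm

Kelane: 0.58 × 2680 km³ × (912/1026) = 1382 km³ of water.
Norell: 0.58 × 22.0 Gt = 1.276×10^13 kg; dividing by ρ_w = 1.026 g cm⁻³ = 1026 kg m⁻³ gives 1.244×10^10 m³ of water.
The Hala ice shelf is floating and already displaces its own weight of water, so its melt adds essentially nothing to sea level.
Total added water ≈ 1.394×10^12 m³ over 3.60×10^14 m² → Δh = 3.87×10^-3 m = 3.87 mm.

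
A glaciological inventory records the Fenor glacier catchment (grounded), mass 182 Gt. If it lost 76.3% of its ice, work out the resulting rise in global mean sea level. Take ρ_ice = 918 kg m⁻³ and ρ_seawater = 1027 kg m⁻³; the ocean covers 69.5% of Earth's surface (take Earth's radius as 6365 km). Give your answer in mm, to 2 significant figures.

≈ 0.38 mm

Fenor: 0.763 × 182 Gt = 1.389×10^14 kg; dividing by ρ_w = 1027 kg m⁻³ gives 1.352×10^11 m³ of water.
Spread over 3.54×10^14 m² of ocean, Δh = 1.352×10^11 / 3.54×10^14 = 3.82×10^-4 m = 0.38 mm.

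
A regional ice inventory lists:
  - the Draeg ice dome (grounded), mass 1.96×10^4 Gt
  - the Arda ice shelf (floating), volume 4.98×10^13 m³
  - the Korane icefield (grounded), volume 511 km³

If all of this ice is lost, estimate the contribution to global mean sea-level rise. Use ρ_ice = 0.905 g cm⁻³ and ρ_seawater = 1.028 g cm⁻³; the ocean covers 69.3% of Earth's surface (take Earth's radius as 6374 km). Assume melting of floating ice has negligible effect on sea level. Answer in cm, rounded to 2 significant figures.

≈ 5.5 cm

Draeg: 1.96×10^4 Gt = 1.960×10^16 kg; dividing by ρ_w = 1.028 g cm⁻³ = 1028 kg m⁻³ gives 1.907×10^13 m³ of water.
The Arda ice shelf is floating and already displaces its own weight of water, so its melt adds essentially nothing to sea level.
Korane: 511 km³ × (905/1028) = 449.9 km³ of water.
Total added water ≈ 1.952×10^13 m³ over 3.54×10^14 m² → Δh = 0.0552 m = 5.5 cm.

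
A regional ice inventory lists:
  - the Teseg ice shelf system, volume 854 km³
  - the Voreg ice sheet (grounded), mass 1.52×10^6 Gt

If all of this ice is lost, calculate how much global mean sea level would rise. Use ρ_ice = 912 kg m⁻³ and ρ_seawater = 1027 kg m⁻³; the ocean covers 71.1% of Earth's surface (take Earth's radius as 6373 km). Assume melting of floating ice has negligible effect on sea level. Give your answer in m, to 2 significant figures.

≈ 4.1 m

The Teseg ice shelf system is floating and already displaces its own weight of water, so its melt adds essentially nothing to sea level.
Voreg: 1.52×10^6 Gt = 1.520×10^18 kg; dividing by ρ_w = 1027 kg m⁻³ gives 1.480×10^15 m³ of water.
Total added water ≈ 1.480×10^15 m³ over 3.63×10^14 m² → Δh = 4.08 m.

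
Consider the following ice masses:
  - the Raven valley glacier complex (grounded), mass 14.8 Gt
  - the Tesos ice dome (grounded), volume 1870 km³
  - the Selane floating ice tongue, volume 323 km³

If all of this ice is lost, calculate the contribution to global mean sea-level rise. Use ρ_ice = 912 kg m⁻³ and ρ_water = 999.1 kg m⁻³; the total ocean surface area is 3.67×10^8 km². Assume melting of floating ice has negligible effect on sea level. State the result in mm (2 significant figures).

≈ 4.7 mm

Raven: 14.8 Gt = 1.480×10^13 kg; dividing by ρ_w = 999.1 kg m⁻³ gives 1.481×10^10 m³ of water.
Tesos: 1870 km³ × (912/999.1) = 1707 km³ of water.
The Selane floating ice tongue is floating and already displaces its own weight of water, so its melt adds essentially nothing to sea level.
Total added water ≈ 1.722×10^12 m³ over 3.67×10^14 m² → Δh = 4.69×10^-3 m = 4.7 mm.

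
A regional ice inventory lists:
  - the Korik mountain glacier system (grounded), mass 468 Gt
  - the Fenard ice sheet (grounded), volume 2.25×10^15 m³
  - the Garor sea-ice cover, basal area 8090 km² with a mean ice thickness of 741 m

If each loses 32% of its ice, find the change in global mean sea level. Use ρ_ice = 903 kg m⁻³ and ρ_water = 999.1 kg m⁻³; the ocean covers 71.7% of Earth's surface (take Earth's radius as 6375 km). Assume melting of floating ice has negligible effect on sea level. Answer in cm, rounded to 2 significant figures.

Korik: 0.32 × 468 Gt = 1.498×10^14 kg; dividing by ρ_w = 999.1 kg m⁻³ gives 1.499×10^11 m³ of water.
Fenard: 0.32 × 2.25×10^15 m³ × (903/999.1) = 6.507×10^14 m³ of water.
The Garor sea-ice cover is floating and already displaces its own weight of water, so its melt adds essentially nothing to sea level.
Total added water ≈ 6.509×10^14 m³ over 3.66×10^14 m² → Δh = 1.78 m = 180 cm.

≈ 180 cm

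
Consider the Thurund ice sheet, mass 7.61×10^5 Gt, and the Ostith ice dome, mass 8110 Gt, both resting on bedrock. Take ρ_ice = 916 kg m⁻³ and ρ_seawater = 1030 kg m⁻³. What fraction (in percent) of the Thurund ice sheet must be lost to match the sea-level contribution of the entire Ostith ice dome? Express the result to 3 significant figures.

≈ 1.07 %

Equal sea-level rise means equal mass of meltwater, i.e. equal mass of ice lost.
Ice mass of Ostith: 8.110×10^15 kg; ice mass of Thurund: 7.610×10^17 kg.
Fraction required = 8.110×10^15 / 7.610×10^17 = 0.0107 → 1.07 %.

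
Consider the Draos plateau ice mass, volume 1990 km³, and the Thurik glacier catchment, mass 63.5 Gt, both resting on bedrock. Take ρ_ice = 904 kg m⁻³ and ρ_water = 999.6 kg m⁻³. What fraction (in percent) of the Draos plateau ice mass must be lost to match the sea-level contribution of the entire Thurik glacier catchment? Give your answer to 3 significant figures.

Equal sea-level rise means equal mass of meltwater, i.e. equal mass of ice lost.
Ice mass of Thurik: 6.350×10^13 kg; ice mass of Draos: 1.799×10^15 kg.
Fraction required = 6.350×10^13 / 1.799×10^15 = 0.0353 → 3.53 %.

≈ 3.53 %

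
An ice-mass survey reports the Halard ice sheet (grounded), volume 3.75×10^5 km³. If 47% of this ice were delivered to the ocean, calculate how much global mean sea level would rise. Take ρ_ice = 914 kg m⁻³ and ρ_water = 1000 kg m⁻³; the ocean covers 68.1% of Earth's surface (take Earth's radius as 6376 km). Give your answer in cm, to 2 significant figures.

Halard: 0.47 × 3.75×10^5 km³ × (914/1000) = 1.611×10^5 km³ of water.
Spread over 3.48×10^14 m² of ocean, Δh = 1.611×10^14 / 3.48×10^14 = 0.463 m = 46 cm.

≈ 46 cm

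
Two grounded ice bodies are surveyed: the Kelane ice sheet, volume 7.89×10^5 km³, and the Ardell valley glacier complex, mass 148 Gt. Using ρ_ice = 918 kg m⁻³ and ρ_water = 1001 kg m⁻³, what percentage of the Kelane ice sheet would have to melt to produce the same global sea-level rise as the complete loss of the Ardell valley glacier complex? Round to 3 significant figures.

Equal sea-level rise means equal mass of meltwater, i.e. equal mass of ice lost.
Ice mass of Ardell: 1.480×10^14 kg; ice mass of Kelane: 7.243×10^17 kg.
Fraction required = 1.480×10^14 / 7.243×10^17 = 2.04×10^-4 → 0.0204 %.

≈ 0.0204 %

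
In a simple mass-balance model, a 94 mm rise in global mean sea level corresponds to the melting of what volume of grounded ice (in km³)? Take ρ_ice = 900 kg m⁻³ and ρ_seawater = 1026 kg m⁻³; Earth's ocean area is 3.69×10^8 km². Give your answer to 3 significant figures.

≈ 3.95×10^4 km³

Required water volume = Δh × A = 0.094 m × 3.69×10^14 m² = 3.469×10^13 m³ = 3.469×10^4 km³.
Ice volume = water volume × ρ_w/ρ_ice = 3.469×10^4 × 1026/900 = 3.95×10^4 km³.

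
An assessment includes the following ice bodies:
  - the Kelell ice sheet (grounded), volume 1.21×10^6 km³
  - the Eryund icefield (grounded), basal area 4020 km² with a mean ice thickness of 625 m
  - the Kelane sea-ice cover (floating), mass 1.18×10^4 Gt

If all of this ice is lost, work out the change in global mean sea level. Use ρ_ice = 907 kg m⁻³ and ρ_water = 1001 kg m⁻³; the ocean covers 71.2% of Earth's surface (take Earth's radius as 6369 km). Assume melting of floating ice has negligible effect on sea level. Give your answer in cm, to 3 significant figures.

≈ 303 cm

Kelell: 1.21×10^6 km³ × (907/1001) = 1.096×10^6 km³ of water.
Eryund: ice volume = 4020 km² × 625 m = 2512 km³; 2512 × (907/1001) = 2277 km³ of water.
The Kelane sea-ice cover is floating and already displaces its own weight of water, so its melt adds essentially nothing to sea level.
Total added water ≈ 1.099×10^15 m³ over 3.63×10^14 m² → Δh = 3.03 m = 303 cm.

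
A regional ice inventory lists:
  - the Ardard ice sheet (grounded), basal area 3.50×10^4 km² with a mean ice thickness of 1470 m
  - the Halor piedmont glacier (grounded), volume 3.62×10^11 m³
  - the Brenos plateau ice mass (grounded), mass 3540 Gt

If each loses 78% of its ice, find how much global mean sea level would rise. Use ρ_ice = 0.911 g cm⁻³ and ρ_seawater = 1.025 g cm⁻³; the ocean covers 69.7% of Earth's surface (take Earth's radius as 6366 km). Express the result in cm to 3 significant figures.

≈ 10.9 cm

Ardard: ice volume = 3.50×10^4 km² × 1470 m = 5.145×10^4 km³; 0.78 × 5.145×10^4 × (911/1025) = 3.567×10^4 km³ of water.
Halor: 0.78 × 3.62×10^11 m³ × (911/1025) = 2.510×10^11 m³ of water.
Brenos: 0.78 × 3540 Gt = 2.761×10^15 kg; dividing by ρ_w = 1.025 g cm⁻³ = 1025 kg m⁻³ gives 2.694×10^12 m³ of water.
Total added water ≈ 3.861×10^13 m³ over 3.55×10^14 m² → Δh = 0.109 m = 10.9 cm.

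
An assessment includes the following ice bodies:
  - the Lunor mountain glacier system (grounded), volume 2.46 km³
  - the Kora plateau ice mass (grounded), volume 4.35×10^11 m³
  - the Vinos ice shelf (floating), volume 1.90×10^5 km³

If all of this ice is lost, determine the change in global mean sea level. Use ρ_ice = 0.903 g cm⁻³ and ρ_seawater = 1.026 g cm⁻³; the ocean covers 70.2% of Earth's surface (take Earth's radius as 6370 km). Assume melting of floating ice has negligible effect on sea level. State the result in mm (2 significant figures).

≈ 1.1 mm

Lunor: 2.46 km³ × (903/1026) = 2.165 km³ of water.
Kora: 4.35×10^11 m³ × (903/1026) = 3.829×10^11 m³ of water.
The Vinos ice shelf is floating and already displaces its own weight of water, so its melt adds essentially nothing to sea level.
Total added water ≈ 3.850×10^11 m³ over 3.58×10^14 m² → Δh = 1.08×10^-3 m = 1.1 mm.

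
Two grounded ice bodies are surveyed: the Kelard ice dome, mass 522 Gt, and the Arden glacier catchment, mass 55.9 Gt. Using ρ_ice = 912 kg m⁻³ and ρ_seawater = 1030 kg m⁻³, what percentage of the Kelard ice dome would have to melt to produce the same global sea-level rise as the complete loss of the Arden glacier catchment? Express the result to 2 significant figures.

Equal sea-level rise means equal mass of meltwater, i.e. equal mass of ice lost.
Ice mass of Arden: 5.590×10^13 kg; ice mass of Kelard: 5.220×10^14 kg.
Fraction required = 5.590×10^13 / 5.220×10^14 = 0.107 → 11 %.

≈ 11 %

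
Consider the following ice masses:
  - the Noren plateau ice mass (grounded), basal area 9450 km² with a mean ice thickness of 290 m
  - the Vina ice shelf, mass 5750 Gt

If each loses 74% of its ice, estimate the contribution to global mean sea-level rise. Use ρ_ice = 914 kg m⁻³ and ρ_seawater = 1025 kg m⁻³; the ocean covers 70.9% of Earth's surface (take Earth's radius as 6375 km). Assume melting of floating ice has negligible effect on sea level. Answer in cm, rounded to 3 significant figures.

≈ 0.499 cm

Noren: ice volume = 9450 km² × 290 m = 2740 km³; 0.74 × 2740 × (914/1025) = 1808 km³ of water.
The Vina ice shelf is floating and already displaces its own weight of water, so its melt adds essentially nothing to sea level.
Total added water ≈ 1.808×10^12 m³ over 3.62×10^14 m² → Δh = 4.99×10^-3 m = 0.499 cm.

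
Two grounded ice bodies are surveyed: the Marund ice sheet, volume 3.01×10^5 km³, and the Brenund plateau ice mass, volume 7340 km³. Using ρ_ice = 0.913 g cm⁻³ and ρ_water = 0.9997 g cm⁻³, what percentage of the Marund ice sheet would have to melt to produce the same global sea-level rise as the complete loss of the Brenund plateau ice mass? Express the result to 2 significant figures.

Equal sea-level rise means equal mass of meltwater, i.e. equal mass of ice lost.
Ice mass of Brenund: 6.701×10^15 kg; ice mass of Marund: 2.748×10^17 kg.
Fraction required = 6.701×10^15 / 2.748×10^17 = 0.0244 → 2.4 %.

≈ 2.4 %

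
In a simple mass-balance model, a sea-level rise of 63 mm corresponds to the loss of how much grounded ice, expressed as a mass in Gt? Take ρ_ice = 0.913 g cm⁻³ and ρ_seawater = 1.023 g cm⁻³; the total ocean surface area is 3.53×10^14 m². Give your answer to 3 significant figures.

≈ 2.28×10^4 Gt

Required water volume = Δh × A = 0.063 m × 3.53×10^14 m² = 2.224×10^13 m³.
ρ_w = 1.023 g cm⁻³ = 1023 kg m⁻³, so the mass of water = 2.224×10^13 m³ × 1023 kg m⁻³ = 2.275×10^16 kg = 2.28×10^4 Gt (and the same mass of ice, by conservation).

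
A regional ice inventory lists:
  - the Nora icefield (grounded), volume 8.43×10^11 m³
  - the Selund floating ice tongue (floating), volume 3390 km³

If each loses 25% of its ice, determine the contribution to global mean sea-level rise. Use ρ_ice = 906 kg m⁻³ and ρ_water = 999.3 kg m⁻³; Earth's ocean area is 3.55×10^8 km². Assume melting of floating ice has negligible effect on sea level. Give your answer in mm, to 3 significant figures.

Nora: 0.25 × 8.43×10^11 m³ × (906/999.3) = 1.911×10^11 m³ of water.
The Selund floating ice tongue is floating and already displaces its own weight of water, so its melt adds essentially nothing to sea level.
Total added water ≈ 1.911×10^11 m³ over 3.55×10^14 m² → Δh = 5.38×10^-4 m = 0.538 mm.

≈ 0.538 mm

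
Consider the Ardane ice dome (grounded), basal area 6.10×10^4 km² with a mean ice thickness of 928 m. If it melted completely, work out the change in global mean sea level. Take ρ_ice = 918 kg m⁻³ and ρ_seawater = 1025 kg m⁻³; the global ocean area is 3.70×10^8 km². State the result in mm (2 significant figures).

≈ 140 mm

Ardane: ice volume = 6.10×10^4 km² × 928 m = 5.661×10^4 km³; 5.661×10^4 × (918/1025) = 5.070×10^4 km³ of water.
Spread over 3.70×10^14 m² of ocean, Δh = 5.070×10^13 / 3.70×10^14 = 0.137 m = 140 mm.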